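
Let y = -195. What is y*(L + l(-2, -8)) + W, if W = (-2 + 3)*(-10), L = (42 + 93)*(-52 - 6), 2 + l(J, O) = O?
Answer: 1528790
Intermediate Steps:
l(J, O) = -2 + O
L = -7830 (L = 135*(-58) = -7830)
W = -10 (W = 1*(-10) = -10)
y*(L + l(-2, -8)) + W = -195*(-7830 + (-2 - 8)) - 10 = -195*(-7830 - 10) - 10 = -195*(-7840) - 10 = 1528800 - 10 = 1528790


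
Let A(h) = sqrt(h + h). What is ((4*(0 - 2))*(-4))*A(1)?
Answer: 32*sqrt(2) ≈ 45.255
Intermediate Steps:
A(h) = sqrt(2)*sqrt(h) (A(h) = sqrt(2*h) = sqrt(2)*sqrt(h))
((4*(0 - 2))*(-4))*A(1) = ((4*(0 - 2))*(-4))*(sqrt(2)*sqrt(1)) = ((4*(-2))*(-4))*(sqrt(2)*1) = (-8*(-4))*sqrt(2) = 32*sqrt(2)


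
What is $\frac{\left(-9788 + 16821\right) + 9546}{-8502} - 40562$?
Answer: $- \frac{344874703}{8502} \approx -40564.0$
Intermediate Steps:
$\frac{\left(-9788 + 16821\right) + 9546}{-8502} - 40562 = \left(7033 + 9546\right) \left(- \frac{1}{8502}\right) - 40562 = 16579 \left(- \frac{1}{8502}\right) - 40562 = - \frac{16579}{8502} - 40562 = - \frac{344874703}{8502}$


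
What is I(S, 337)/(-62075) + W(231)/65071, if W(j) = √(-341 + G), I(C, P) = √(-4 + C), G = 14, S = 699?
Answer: -√695/62075 + I*√327/65071 ≈ -0.00042469 + 0.0002779*I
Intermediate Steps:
W(j) = I*√327 (W(j) = √(-341 + 14) = √(-327) = I*√327)
I(S, 337)/(-62075) + W(231)/65071 = √(-4 + 699)/(-62075) + (I*√327)/65071 = √695*(-1/62075) + (I*√327)*(1/65071) = -√695/62075 + I*√327/65071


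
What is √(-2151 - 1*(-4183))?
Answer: 4*√127 ≈ 45.078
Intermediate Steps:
√(-2151 - 1*(-4183)) = √(-2151 + 4183) = √2032 = 4*√127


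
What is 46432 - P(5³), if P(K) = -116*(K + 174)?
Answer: 81116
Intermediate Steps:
P(K) = -20184 - 116*K (P(K) = -116*(174 + K) = -20184 - 116*K)
46432 - P(5³) = 46432 - (-20184 - 116*5³) = 46432 - (-20184 - 116*125) = 46432 - (-20184 - 14500) = 46432 - 1*(-34684) = 46432 + 34684 = 81116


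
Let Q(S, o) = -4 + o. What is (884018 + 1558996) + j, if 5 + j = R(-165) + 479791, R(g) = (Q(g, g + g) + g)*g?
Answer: 3005135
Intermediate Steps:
R(g) = g*(-4 + 3*g) (R(g) = ((-4 + (g + g)) + g)*g = ((-4 + 2*g) + g)*g = (-4 + 3*g)*g = g*(-4 + 3*g))
j = 562121 (j = -5 + (-165*(-4 + 3*(-165)) + 479791) = -5 + (-165*(-4 - 495) + 479791) = -5 + (-165*(-499) + 479791) = -5 + (82335 + 479791) = -5 + 562126 = 562121)
(884018 + 1558996) + j = (884018 + 1558996) + 562121 = 2443014 + 562121 = 3005135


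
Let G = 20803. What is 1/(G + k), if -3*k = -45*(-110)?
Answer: 1/19153 ≈ 5.2211e-5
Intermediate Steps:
k = -1650 (k = -(-15)*(-110) = -1/3*4950 = -1650)
1/(G + k) = 1/(20803 - 1650) = 1/19153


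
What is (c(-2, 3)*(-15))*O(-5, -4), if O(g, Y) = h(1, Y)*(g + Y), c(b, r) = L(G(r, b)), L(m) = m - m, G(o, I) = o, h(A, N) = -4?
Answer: 0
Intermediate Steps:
L(m) = 0
c(b, r) = 0
O(g, Y) = -4*Y - 4*g (O(g, Y) = -4*(g + Y) = -4*(Y + g) = -4*Y - 4*g)
(c(-2, 3)*(-15))*O(-5, -4) = (0*(-15))*(-4*(-4) - 4*(-5)) = 0*(16 + 20) = 0*36 = 0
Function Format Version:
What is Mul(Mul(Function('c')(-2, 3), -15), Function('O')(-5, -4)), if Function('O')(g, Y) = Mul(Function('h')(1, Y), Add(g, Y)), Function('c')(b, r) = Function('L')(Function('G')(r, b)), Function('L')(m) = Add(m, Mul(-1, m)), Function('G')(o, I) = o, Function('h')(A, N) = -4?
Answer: 0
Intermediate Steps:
Function('L')(m) = 0
Function('c')(b, r) = 0
Function('O')(g, Y) = Add(Mul(-4, Y), Mul(-4, g)) (Function('O')(g, Y) = Mul(-4, Add(g, Y)) = Mul(-4, Add(Y, g)) = Add(Mul(-4, Y), Mul(-4, g)))
Mul(Mul(Function('c')(-2, 3), -15), Function('O')(-5, -4)) = Mul(Mul(0, -15), Add(Mul(-4, -4), Mul(-4, -5))) = Mul(0, Add(16, 20)) = Mul(0, 36) = 0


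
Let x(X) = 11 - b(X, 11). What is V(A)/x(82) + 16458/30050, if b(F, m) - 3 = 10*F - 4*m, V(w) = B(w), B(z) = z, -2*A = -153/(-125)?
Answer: 21096891/38464000 ≈ 0.54848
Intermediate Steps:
A = -153/250 (A = -(-153)/(2*(-125)) = -(-153)*(-1)/(2*125) = -½*153/125 = -153/250 ≈ -0.61200)
V(w) = w
b(F, m) = 3 - 4*m + 10*F (b(F, m) = 3 + (10*F - 4*m) = 3 + (-4*m + 10*F) = 3 - 4*m + 10*F)
x(X) = 52 - 10*X (x(X) = 11 - (3 - 4*11 + 10*X) = 11 - (3 - 44 + 10*X) = 11 - (-41 + 10*X) = 11 + (41 - 10*X) = 52 - 10*X)
V(A)/x(82) + 16458/30050 = -153/(250*(52 - 10*82)) + 16458/30050 = -153/(250*(52 - 820)) + 16458*(1/30050) = -153/250/(-768) + 8229/15025 = -153/250*(-1/768) + 8229/15025 = 51/64000 + 8229/15025 = 21096891/38464000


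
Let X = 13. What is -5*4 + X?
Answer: -7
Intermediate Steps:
-5*4 + X = -5*4 + 13 = -20 + 13 = -7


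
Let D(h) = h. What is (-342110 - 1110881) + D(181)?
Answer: -1452810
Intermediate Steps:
(-342110 - 1110881) + D(181) = (-342110 - 1110881) + 181 = -1452991 + 181 = -1452810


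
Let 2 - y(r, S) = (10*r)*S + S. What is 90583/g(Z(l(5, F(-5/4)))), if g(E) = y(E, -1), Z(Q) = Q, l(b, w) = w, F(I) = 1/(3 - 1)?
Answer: 90583/8 ≈ 11323.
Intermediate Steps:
F(I) = ½ (F(I) = 1/2 = ½)
y(r, S) = 2 - S - 10*S*r (y(r, S) = 2 - ((10*r)*S + S) = 2 - (10*S*r + S) = 2 - (S + 10*S*r) = 2 + (-S - 10*S*r) = 2 - S - 10*S*r)
g(E) = 3 + 10*E (g(E) = 2 - 1*(-1) - 10*(-1)*E = 2 + 1 + 10*E = 3 + 10*E)
90583/g(Z(l(5, F(-5/4)))) = 90583/(3 + 10*(½)) = 90583/(3 + 5) = 90583/8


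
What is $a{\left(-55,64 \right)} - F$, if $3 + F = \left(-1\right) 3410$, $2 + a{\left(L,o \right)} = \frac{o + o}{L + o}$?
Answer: $\frac{30827}{9} \approx 3425.2$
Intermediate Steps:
$a{\left(L,o \right)} = -2 + \frac{2 o}{L + o}$ ($a{\left(L,o \right)} = -2 + \frac{o + o}{L + o} = -2 + \frac{2 o}{L + o}$)
$F = -3413$ ($F = -3 - 3410 = -3413$)
$a{\left(-55,64 \right)} - F = \left(-2\right) \left(-55\right) \frac{1}{-55 + 64} - -3413 = \left(-2\right) \left(-55\right) \frac{1}{9} + 3413 = \frac{110}{9} + 3413 = \frac{30827}{9}$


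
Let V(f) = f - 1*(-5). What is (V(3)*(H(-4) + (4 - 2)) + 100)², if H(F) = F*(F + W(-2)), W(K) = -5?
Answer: 163216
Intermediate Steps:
H(F) = F*(-5 + F) (H(F) = F*(F - 5) = F*(-5 + F))
V(f) = 5 + f (V(f) = f + 5 = 5 + f)
(V(3)*(H(-4) + (4 - 2)) + 100)² = ((5 + 3)*(-4*(-5 - 4) + (4 - 2)) + 100)² = (8*(-4*(-9) + 2) + 100)² = (8*(36 + 2) + 100)² = (8*38 + 100)² = (304 + 100)² = 404² = 163216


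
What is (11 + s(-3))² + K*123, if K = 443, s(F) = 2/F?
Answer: 491362/9 ≈ 54596.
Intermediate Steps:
(11 + s(-3))² + K*123 = (11 + 2/(-3))² + 443*123 = (11 + 2*(-⅓))² + 54489 = (11 - ⅔)² + 54489 = (31/3)² + 54489 = 961/9 + 54489 = 491362/9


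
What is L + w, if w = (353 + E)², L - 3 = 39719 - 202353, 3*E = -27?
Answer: -44295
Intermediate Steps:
E = -9 (E = (⅓)*(-27) = -9)
L = -162631 (L = 3 + (39719 - 202353) = 3 - 162634 = -162631)
w = 118336 (w = (353 - 9)² = 344² = 118336)
L + w = -162631 + 118336 = -44295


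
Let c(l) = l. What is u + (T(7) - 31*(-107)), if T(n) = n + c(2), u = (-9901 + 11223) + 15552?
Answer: 20200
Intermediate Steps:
u = 16874 (u = 1322 + 15552 = 16874)
T(n) = 2 + n (T(n) = n + 2 = 2 + n)
u + (T(7) - 31*(-107)) = 16874 + ((2 + 7) - 31*(-107)) = 16874 + (9 + 3317) = 16874 + 3326 = 20200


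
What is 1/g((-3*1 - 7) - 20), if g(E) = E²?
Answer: 1/900 ≈ 0.0011111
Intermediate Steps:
1/g((-3*1 - 7) - 20) = 1/(((-3*1 - 7) - 20)²) = 1/(((-3 - 7) - 20)²) = 1/((-10 - 20)²) = 1/((-30)²) = 1/900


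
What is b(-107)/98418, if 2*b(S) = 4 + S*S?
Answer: 11453/196836 ≈ 0.058186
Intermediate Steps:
b(S) = 2 + S**2/2 (b(S) = (4 + S*S)/2 = (4 + S**2)/2 = 2 + S**2/2)
b(-107)/98418 = (2 + (1/2)*(-107)**2)/98418 = (2 + (1/2)*11449)*(1/98418) = (2 + 11449/2)*(1/98418) = (11453/2)*(1/98418) = 11453/196836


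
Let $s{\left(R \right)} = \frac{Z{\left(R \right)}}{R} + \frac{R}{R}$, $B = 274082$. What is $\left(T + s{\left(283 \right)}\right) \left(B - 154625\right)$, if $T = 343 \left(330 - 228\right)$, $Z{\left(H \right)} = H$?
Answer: $4179561516$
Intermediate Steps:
$s{\left(R \right)} = 2$ ($s{\left(R \right)} = \frac{R}{R} + \frac{R}{R} = 1 + 1 = 2$)
$T = 34986$ ($T = 343 \cdot 102 = 34986$)
$\left(T + s{\left(283 \right)}\right) \left(B - 154625\right) = \left(34986 + 2\right) \left(274082 - 154625\right) = 34988 \cdot 119457 = 4179561516$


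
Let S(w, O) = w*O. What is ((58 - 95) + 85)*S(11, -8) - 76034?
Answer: -80258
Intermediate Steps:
S(w, O) = O*w
((58 - 95) + 85)*S(11, -8) - 76034 = ((58 - 95) + 85)*(-8*11) - 76034 = (-37 + 85)*(-88) - 76034 = 48*(-88) - 76034 = -4224 - 76034 = -80258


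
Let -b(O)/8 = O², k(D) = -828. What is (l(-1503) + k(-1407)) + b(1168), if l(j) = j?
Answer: -10916123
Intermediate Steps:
b(O) = -8*O²
(l(-1503) + k(-1407)) + b(1168) = (-1503 - 828) - 8*1168² = -2331 - 8*1364224 = -2331 - 10913792 = -10916123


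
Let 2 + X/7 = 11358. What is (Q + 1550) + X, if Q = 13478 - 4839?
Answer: 89681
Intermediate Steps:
X = 79492 (X = -14 + 7*11358 = -14 + 79506 = 79492)
Q = 8639
(Q + 1550) + X = (8639 + 1550) + 79492 = 10189 + 79492 = 89681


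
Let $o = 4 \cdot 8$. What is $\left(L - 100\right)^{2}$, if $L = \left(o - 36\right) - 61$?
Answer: $27225$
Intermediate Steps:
$o = 32$
$L = -65$ ($L = \left(32 - 36\right) - 61 = -4 - 61 = -65$)
$\left(L - 100\right)^{2} = \left(-65 - 100\right)^{2} = \left(-165\right)^{2} = 27225$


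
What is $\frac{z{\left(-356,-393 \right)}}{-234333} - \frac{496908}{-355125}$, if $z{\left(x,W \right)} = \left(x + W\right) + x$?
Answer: $\frac{38944785163}{27739168875} \approx 1.404$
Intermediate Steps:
$z{\left(x,W \right)} = W + 2 x$ ($z{\left(x,W \right)} = \left(W + x\right) + x = W + 2 x$)
$\frac{z{\left(-356,-393 \right)}}{-234333} - \frac{496908}{-355125} = \frac{-393 + 2 \left(-356\right)}{-234333} - \frac{496908}{-355125} = \left(-393 - 712\right) \left(- \frac{1}{234333}\right) - - \frac{165636}{118375} = \left(-1105\right) \left(- \frac{1}{234333}\right) + \frac{165636}{118375} = \frac{1105}{234333} + \frac{165636}{118375} = \frac{38944785163}{27739168875}$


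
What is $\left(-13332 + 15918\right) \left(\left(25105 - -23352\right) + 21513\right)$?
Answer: $180942420$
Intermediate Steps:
$\left(-13332 + 15918\right) \left(\left(25105 - -23352\right) + 21513\right) = 2586 \left(\left(25105 + 23352\right) + 21513\right) = 2586 \left(48457 + 21513\right) = 2586 \cdot 69970 = 180942420$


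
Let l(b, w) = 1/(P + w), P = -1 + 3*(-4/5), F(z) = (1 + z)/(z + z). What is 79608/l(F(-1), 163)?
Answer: 63527184/5 ≈ 1.2705e+7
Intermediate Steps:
F(z) = (1 + z)/(2*z) (F(z) = (1 + z)/((2*z)) = (1 + z)*(1/(2*z)) = (1 + z)/(2*z))
P = -17/5 (P = -1 + 3*(-4*⅕) = -1 + 3*(-⅘) = -1 - 12/5 = -17/5 ≈ -3.4000)
l(b, w) = 1/(-17/5 + w)
79608/l(F(-1), 163) = 79608/((5/(-17 + 5*163))) = 79608/((5/(-17 + 815))) = 79608/((5/798)) = 79608/((5*(1/798))) = 79608/(5/798) = 79608*(798/5) = 63527184/5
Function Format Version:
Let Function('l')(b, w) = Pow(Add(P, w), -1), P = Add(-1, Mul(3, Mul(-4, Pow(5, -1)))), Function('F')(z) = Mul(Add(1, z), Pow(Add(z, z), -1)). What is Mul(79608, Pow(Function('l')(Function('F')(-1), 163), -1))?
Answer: Rational(63527184, 5) ≈ 1.2705e+7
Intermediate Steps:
Function('F')(z) = Mul(Rational(1, 2), Pow(z, -1), Add(1, z)) (Function('F')(z) = Mul(Add(1, z), Pow(Mul(2, z), -1)) = Mul(Add(1, z), Mul(Rational(1, 2), Pow(z, -1))) = Mul(Rational(1, 2), Pow(z, -1), Add(1, z)))
P = Rational(-17, 5) (P = Add(-1, Mul(3, Mul(-4, Rational(1, 5)))) = Add(-1, Mul(3, Rational(-4, 5))) = Add(-1, Rational(-12, 5)) = Rational(-17, 5) ≈ -3.4000)
Function('l')(b, w) = Pow(Add(Rational(-17, 5), w), -1)
Mul(79608, Pow(Function('l')(Function('F')(-1), 163), -1)) = Mul(79608, Pow(Mul(5, Pow(Add(-17, Mul(5, 163)), -1)), -1)) = Mul(79608, Pow(Mul(5, Pow(Add(-17, 815), -1)), -1)) = Mul(79608, Pow(Mul(5, Pow(798, -1)), -1)) = Mul(79608, Pow(Mul(5, Rational(1, 798)), -1)) = Mul(79608, Pow(Rational(5, 798), -1)) = Mul(79608, Rational(798, 5)) = Rational(63527184, 5)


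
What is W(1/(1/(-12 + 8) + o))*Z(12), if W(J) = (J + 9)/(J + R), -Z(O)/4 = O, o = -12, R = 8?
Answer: -5244/97 ≈ -54.062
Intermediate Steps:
Z(O) = -4*O
W(J) = (9 + J)/(8 + J) (W(J) = (J + 9)/(J + 8) = (9 + J)/(8 + J))
W(1/(1/(-12 + 8) + o))*Z(12) = ((9 + 1/(1/(-12 + 8) - 12))/(8 + 1/(1/(-12 + 8) - 12)))*(-4*12) = ((9 + 1/(1/(-4) - 12))/(8 + 1/(1/(-4) - 12)))*(-48) = ((9 + 1/(-1/4 - 12))/(8 + 1/(-1/4 - 12)))*(-48) = ((9 + 1/(-49/4))/(8 + 1/(-49/4)))*(-48) = ((9 - 4/49)/(8 - 4/49))*(-48) = ((437/49)/(388/49))*(-48) = ((49/388)*(437/49))*(-48) = (437/388)*(-48) = -5244/97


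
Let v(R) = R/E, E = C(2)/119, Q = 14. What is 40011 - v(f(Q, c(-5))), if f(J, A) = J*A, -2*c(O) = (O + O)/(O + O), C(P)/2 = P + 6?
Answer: 641009/16 ≈ 40063.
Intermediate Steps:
C(P) = 12 + 2*P (C(P) = 2*(P + 6) = 2*(6 + P) = 12 + 2*P)
c(O) = -½ (c(O) = -(O + O)/(2*(O + O)) = -2*O/(2*(2*O)) = -2*O*1/(2*O)/2 = -½*1 = -½)
E = 16/119 (E = (12 + 2*2)/119 = (12 + 4)*(1/119) = 16*(1/119) = 16/119 ≈ 0.13445)
f(J, A) = A*J
v(R) = 119*R/16 (v(R) = R/(16/119) = R*(119/16) = 119*R/16)
40011 - v(f(Q, c(-5))) = 40011 - 119*(-½*14)/16 = 40011 - 119*(-7)/16 = 40011 - 1*(-833/16) = 40011 + 833/16 = 641009/16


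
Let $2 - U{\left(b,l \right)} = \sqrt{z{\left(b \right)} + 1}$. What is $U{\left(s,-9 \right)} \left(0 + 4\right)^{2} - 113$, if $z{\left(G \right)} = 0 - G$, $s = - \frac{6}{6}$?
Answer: $-81 - 16 \sqrt{2} \approx -103.63$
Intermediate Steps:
$s = -1$ ($s = \left(-6\right) \frac{1}{6} = -1$)
$z{\left(G \right)} = - G$
$U{\left(b,l \right)} = 2 - \sqrt{1 - b}$ ($U{\left(b,l \right)} = 2 - \sqrt{- b + 1} = 2 - \sqrt{1 - b}$)
$U{\left(s,-9 \right)} \left(0 + 4\right)^{2} - 113 = \left(2 - \sqrt{1 - -1}\right) \left(0 + 4\right)^{2} - 113 = \left(2 - \sqrt{1 + 1}\right) 4^{2} - 113 = \left(2 - \sqrt{2}\right) 16 - 113 = \left(32 - 16 \sqrt{2}\right) - 113 = -81 - 16 \sqrt{2}$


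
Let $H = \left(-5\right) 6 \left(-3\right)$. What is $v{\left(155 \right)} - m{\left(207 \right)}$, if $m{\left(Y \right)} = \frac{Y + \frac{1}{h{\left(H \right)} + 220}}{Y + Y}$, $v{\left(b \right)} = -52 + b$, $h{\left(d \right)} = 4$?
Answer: $\frac{9505439}{92736} \approx 102.5$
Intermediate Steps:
$H = 90$ ($H = \left(-30\right) \left(-3\right) = 90$)
$m{\left(Y \right)} = \frac{\frac{1}{224} + Y}{2 Y}$ ($m{\left(Y \right)} = \frac{Y + \frac{1}{4 + 220}}{Y + Y} = \frac{Y + \frac{1}{224}}{2 Y} = \left(Y + \frac{1}{224}\right) \frac{1}{2 Y} = \left(\frac{1}{224} + Y\right) \frac{1}{2 Y} = \frac{\frac{1}{224} + Y}{2 Y}$)
$v{\left(155 \right)} - m{\left(207 \right)} = \left(-52 + 155\right) - \frac{1 + 224 \cdot 207}{448 \cdot 207} = 103 - \frac{1}{448} \cdot \frac{1}{207} \left(1 + 46368\right) = 103 - \frac{1}{448} \cdot \frac{1}{207} \cdot 46369 = 103 - \frac{46369}{92736} = \frac{9505439}{92736}$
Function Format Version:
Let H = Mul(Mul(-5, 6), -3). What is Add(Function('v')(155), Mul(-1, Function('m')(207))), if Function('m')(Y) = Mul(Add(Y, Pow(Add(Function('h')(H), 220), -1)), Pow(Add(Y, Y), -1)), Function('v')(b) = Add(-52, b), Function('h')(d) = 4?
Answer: Rational(9505439, 92736) ≈ 102.50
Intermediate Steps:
H = 90 (H = Mul(-30, -3) = 90)
Function('m')(Y) = Mul(Rational(1, 2), Pow(Y, -1), Add(Rational(1, 224), Y)) (Function('m')(Y) = Mul(Add(Y, Pow(Add(4, 220), -1)), Pow(Add(Y, Y), -1)) = Mul(Add(Y, Pow(224, -1)), Pow(Mul(2, Y), -1)) = Mul(Add(Y, Rational(1, 224)), Mul(Rational(1, 2), Pow(Y, -1))) = Mul(Add(Rational(1, 224), Y), Mul(Rational(1, 2), Pow(Y, -1))) = Mul(Rational(1, 2), Pow(Y, -1), Add(Rational(1, 224), Y)))
Add(Function('v')(155), Mul(-1, Function('m')(207))) = Add(Add(-52, 155), Mul(-1, Mul(Rational(1, 448), Pow(207, -1), Add(1, Mul(224, 207))))) = Add(103, Mul(-1, Mul(Rational(1, 448), Rational(1, 207), Add(1, 46368)))) = Add(103, Mul(-1, Mul(Rational(1, 448), Rational(1, 207), 46369))) = Add(103, Mul(-1, Rational(46369, 92736))) = Add(103, Rational(-46369, 92736)) = Rational(9505439, 92736)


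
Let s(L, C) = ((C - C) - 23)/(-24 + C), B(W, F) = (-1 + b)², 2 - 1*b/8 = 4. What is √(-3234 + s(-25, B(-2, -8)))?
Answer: I*√227113745/265 ≈ 56.869*I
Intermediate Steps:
b = -16 (b = 16 - 8*4 = 16 - 32 = -16)
B(W, F) = 289 (B(W, F) = (-1 - 16)² = (-17)² = 289)
s(L, C) = -23/(-24 + C) (s(L, C) = (0 - 23)/(-24 + C) = -23/(-24 + C))
√(-3234 + s(-25, B(-2, -8))) = √(-3234 - 23/(-24 + 289)) = √(-3234 - 23/265) = √(-857033/265) = I*√227113745/265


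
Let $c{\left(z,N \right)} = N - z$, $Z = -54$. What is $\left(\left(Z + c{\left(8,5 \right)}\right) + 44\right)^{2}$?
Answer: $169$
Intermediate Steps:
$\left(\left(Z + c{\left(8,5 \right)}\right) + 44\right)^{2} = \left(\left(-54 + \left(5 - 8\right)\right) + 44\right)^{2} = \left(\left(-54 - 3\right) + 44\right)^{2} = \left(-57 + 44\right)^{2} = \left(-13\right)^{2} = 169$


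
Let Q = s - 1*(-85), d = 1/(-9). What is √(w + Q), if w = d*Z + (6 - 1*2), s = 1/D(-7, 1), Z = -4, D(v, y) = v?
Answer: √39382/21 ≈ 9.4500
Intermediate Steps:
d = -⅑ ≈ -0.11111
s = -⅐ (s = 1/(-7) = -⅐ ≈ -0.14286)
w = 40/9 (w = -⅑*(-4) + (6 - 1*2) = 4/9 + (6 - 2) = 4/9 + 4 = 40/9 ≈ 4.4444)
Q = 594/7 (Q = -⅐ - 1*(-85) = -⅐ + 85 = 594/7 ≈ 84.857)
√(w + Q) = √(40/9 + 594/7) = √(5626/63) = √39382/21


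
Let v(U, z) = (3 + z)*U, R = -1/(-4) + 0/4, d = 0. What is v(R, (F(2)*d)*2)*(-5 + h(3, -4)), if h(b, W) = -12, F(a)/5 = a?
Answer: -51/4 ≈ -12.750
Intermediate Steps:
F(a) = 5*a
R = ¼ (R = -1*(-¼) + 0*(¼) = ¼ + 0 = ¼ ≈ 0.25000)
v(U, z) = U*(3 + z)
v(R, (F(2)*d)*2)*(-5 + h(3, -4)) = ((3 + ((5*2)*0)*2)/4)*(-5 - 12) = ((3 + (10*0)*2)/4)*(-17) = ((3 + 0*2)/4)*(-17) = ((3 + 0)/4)*(-17) = ((¼)*3)*(-17) = (¾)*(-17) = -51/4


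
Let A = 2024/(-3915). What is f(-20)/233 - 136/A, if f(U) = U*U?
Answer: 15608515/58949 ≈ 264.78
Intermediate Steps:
f(U) = U**2
A = -2024/3915 (A = 2024*(-1/3915) = -2024/3915 ≈ -0.51699)
f(-20)/233 - 136/A = (-20)**2/233 - 136/(-2024/3915) = 400*(1/233) - 136*(-3915/2024) = 400/233 + 66555/253 = 15608515/58949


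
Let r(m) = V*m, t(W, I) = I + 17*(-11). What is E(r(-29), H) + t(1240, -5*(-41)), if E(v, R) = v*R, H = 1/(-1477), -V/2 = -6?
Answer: 26934/1477 ≈ 18.236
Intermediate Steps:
V = 12 (V = -2*(-6) = 12)
t(W, I) = -187 + I (t(W, I) = I - 187 = -187 + I)
H = -1/1477 ≈ -0.00067705
r(m) = 12*m
E(v, R) = R*v
E(r(-29), H) + t(1240, -5*(-41)) = -12*(-29)/1477 + (-187 - 5*(-41)) = -1/1477*(-348) + (-187 + 205) = 348/1477 + 18 = 26934/1477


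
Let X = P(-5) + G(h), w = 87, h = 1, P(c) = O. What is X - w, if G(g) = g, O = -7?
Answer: -93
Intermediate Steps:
P(c) = -7
X = -6 (X = -7 + 1 = -6)
X - w = -6 - 1*87 = -6 - 87 = -93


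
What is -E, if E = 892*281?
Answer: -250652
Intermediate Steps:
E = 250652
-E = -1*250652 = -250652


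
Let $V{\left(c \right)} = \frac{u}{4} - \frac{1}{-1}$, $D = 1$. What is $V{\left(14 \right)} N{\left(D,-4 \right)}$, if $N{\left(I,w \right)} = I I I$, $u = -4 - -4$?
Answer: $1$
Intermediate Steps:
$u = 0$ ($u = -4 + 4 = 0$)
$N{\left(I,w \right)} = I^{3}$ ($N{\left(I,w \right)} = I^{2} I = I^{3}$)
$V{\left(c \right)} = 1$ ($V{\left(c \right)} = \frac{0}{4} - \frac{1}{-1} = 0 \cdot \frac{1}{4} - -1 = 0 + 1 = 1$)
$V{\left(14 \right)} N{\left(D,-4 \right)} = 1 \cdot 1^{3} = 1 \cdot 1 = 1$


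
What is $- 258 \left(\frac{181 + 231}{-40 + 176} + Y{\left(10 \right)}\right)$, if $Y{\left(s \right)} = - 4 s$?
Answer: $\frac{162153}{17} \approx 9538.4$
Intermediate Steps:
$- 258 \left(\frac{181 + 231}{-40 + 176} + Y{\left(10 \right)}\right) = - 258 \left(\frac{181 + 231}{-40 + 176} - 40\right) = - 258 \left(\frac{412}{136} - 40\right) = - 258 \left(412 \cdot \frac{1}{136} - 40\right) = - 258 \left(\frac{103}{34} - 40\right) = \left(-258\right) \left(- \frac{1257}{34}\right) = \frac{162153}{17}$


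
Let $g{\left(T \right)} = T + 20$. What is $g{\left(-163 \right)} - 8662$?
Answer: $-8805$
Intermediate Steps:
$g{\left(T \right)} = 20 + T$
$g{\left(-163 \right)} - 8662 = \left(20 - 163\right) - 8662 = -143 - 8662 = -8805$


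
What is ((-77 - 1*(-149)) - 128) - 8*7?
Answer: -112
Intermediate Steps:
((-77 - 1*(-149)) - 128) - 8*7 = ((-77 + 149) - 128) - 56 = (72 - 128) - 56 = -56 - 56 = -112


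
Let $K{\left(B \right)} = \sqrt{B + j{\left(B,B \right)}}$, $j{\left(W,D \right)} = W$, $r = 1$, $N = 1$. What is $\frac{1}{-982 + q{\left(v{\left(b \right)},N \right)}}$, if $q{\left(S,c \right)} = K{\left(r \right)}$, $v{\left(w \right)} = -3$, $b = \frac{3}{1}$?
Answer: $- \frac{491}{482161} - \frac{\sqrt{2}}{964322} \approx -0.0010198$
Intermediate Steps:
$b = 3$ ($b = 3 \cdot 1 = 3$)
$K{\left(B \right)} = \sqrt{2} \sqrt{B}$ ($K{\left(B \right)} = \sqrt{B + B} = \sqrt{2 B} = \sqrt{2} \sqrt{B}$)
$q{\left(S,c \right)} = \sqrt{2}$ ($q{\left(S,c \right)} = \sqrt{2} \sqrt{1} = \sqrt{2} \cdot 1 = \sqrt{2}$)
$\frac{1}{-982 + q{\left(v{\left(b \right)},N \right)}} = \frac{1}{-982 + \sqrt{2}}$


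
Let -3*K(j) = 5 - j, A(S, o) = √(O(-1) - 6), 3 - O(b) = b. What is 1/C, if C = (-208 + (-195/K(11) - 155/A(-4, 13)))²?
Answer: 4*I/(189410*√2 + 325271*I) ≈ 7.3278e-6 + 6.0346e-6*I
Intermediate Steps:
O(b) = 3 - b
A(S, o) = I*√2 (A(S, o) = √((3 - 1*(-1)) - 6) = √((3 + 1) - 6) = √(4 - 6) = √(-2) = I*√2)
K(j) = -5/3 + j/3 (K(j) = -(5 - j)/3 = -5/3 + j/3)
C = (-611/2 + 155*I*√2/2)² (C = (-208 + (-195/(-5/3 + (⅓)*11) - 155*(-I*√2/2)))² = (-208 + (-195/(-5/3 + 11/3) - (-155)*I*√2/2))² = (-208 + (-195/2 + 155*I*√2/2))² = (-611/2 + 155*I*√2/2)² ≈ 81318.0 - 66967.0*I)
1/C = 1/(325271/4 - 94705*I*√2/2)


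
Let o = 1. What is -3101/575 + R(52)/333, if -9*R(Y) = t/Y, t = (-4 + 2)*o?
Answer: -241635547/44805150 ≈ -5.3930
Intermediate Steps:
t = -2 (t = (-4 + 2)*1 = -2*1 = -2)
R(Y) = 2/(9*Y) (R(Y) = -(-2)/(9*Y) = 2/(9*Y))
-3101/575 + R(52)/333 = -3101/575 + ((2/9)/52)/333 = -3101*1/575 + ((2/9)*(1/52))*(1/333) = -3101/575 + (1/234)*(1/333) = -3101/575 + 1/77922 = -241635547/44805150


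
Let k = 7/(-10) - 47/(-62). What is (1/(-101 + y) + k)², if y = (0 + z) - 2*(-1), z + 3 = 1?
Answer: 568516/245079025 ≈ 0.0023197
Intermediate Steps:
z = -2 (z = -3 + 1 = -2)
k = 9/155 (k = 7*(-⅒) - 47*(-1/62) = -7/10 + 47/62 = 9/155 ≈ 0.058065)
y = 0 (y = (0 - 2) - 2*(-1) = -2 + 2 = 0)
(1/(-101 + y) + k)² = (1/(-101 + 0) + 9/155)² = (1/(-101) + 9/155)² = (-1/101 + 9/155)² = (754/15655)² = 568516/245079025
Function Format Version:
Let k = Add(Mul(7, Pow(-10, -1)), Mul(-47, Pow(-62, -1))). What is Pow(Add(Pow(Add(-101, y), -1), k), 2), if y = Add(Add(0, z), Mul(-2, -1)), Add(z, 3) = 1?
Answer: Rational(568516, 245079025) ≈ 0.0023197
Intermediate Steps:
z = -2 (z = Add(-3, 1) = -2)
k = Rational(9, 155) (k = Add(Mul(7, Rational(-1, 10)), Mul(-47, Rational(-1, 62))) = Add(Rational(-7, 10), Rational(47, 62)) = Rational(9, 155) ≈ 0.058065)
y = 0 (y = Add(Add(0, -2), Mul(-2, -1)) = Add(-2, 2) = 0)
Pow(Add(Pow(Add(-101, y), -1), k), 2) = Pow(Add(Pow(Add(-101, 0), -1), Rational(9, 155)), 2) = Pow(Add(Pow(-101, -1), Rational(9, 155)), 2) = Pow(Add(Rational(-1, 101), Rational(9, 155)), 2) = Pow(Rational(754, 15655), 2) = Rational(568516, 245079025)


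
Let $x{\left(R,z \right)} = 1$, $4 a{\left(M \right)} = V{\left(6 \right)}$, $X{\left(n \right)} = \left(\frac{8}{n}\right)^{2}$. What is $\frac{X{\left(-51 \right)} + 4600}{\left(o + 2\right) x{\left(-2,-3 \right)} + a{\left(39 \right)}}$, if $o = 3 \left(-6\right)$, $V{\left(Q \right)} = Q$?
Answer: $- \frac{23929328}{75429} \approx -317.24$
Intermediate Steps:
$X{\left(n \right)} = \frac{64}{n^{2}}$
$a{\left(M \right)} = \frac{3}{2}$ ($a{\left(M \right)} = \frac{1}{4} \cdot 6 = \frac{3}{2}$)
$o = -18$
$\frac{X{\left(-51 \right)} + 4600}{\left(o + 2\right) x{\left(-2,-3 \right)} + a{\left(39 \right)}} = \frac{\frac{64}{2601} + 4600}{\left(-18 + 2\right) 1 + \frac{3}{2}} = \frac{64 \cdot \frac{1}{2601} + 4600}{\left(-16\right) 1 + \frac{3}{2}} = \frac{\frac{64}{2601} + 4600}{-16 + \frac{3}{2}} = \frac{11964664}{2601 \left(- \frac{29}{2}\right)} = \frac{11964664}{2601} \left(- \frac{2}{29}\right) = - \frac{23929328}{75429}$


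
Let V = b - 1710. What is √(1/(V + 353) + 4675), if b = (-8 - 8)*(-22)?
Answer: √4721865870/1005 ≈ 68.374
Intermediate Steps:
b = 352 (b = -16*(-22) = 352)
V = -1358 (V = 352 - 1710 = -1358)
√(1/(V + 353) + 4675) = √(1/(-1358 + 353) + 4675) = √(1/(-1005) + 4675) = √(-1/1005 + 4675) = √(4698374/1005) = √4721865870/1005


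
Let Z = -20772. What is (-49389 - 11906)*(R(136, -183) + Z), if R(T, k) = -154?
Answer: 1282659170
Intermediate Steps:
(-49389 - 11906)*(R(136, -183) + Z) = (-49389 - 11906)*(-154 - 20772) = -61295*(-20926) = 1282659170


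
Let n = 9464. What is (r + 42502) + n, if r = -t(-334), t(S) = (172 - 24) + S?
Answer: 52152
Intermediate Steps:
t(S) = 148 + S
r = 186 (r = -(148 - 334) = -1*(-186) = 186)
(r + 42502) + n = (186 + 42502) + 9464 = 42688 + 9464 = 52152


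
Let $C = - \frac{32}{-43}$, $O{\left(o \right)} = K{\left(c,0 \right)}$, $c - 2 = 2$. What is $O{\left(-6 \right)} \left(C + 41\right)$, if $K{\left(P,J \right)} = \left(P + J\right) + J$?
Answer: $\frac{7180}{43} \approx 166.98$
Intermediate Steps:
$c = 4$ ($c = 2 + 2 = 4$)
$K{\left(P,J \right)} = P + 2 J$ ($K{\left(P,J \right)} = \left(J + P\right) + J = P + 2 J$)
$O{\left(o \right)} = 4$ ($O{\left(o \right)} = 4 + 2 \cdot 0 = 4 + 0 = 4$)
$C = \frac{32}{43}$ ($C = \left(-32\right) \left(- \frac{1}{43}\right) = \frac{32}{43} \approx 0.74419$)
$O{\left(-6 \right)} \left(C + 41\right) = 4 \left(\frac{32}{43} + 41\right) = 4 \cdot \frac{1795}{43} = \frac{7180}{43}$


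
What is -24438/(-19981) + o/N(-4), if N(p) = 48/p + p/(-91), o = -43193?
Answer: 78563167847/21739328 ≈ 3613.9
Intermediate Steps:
N(p) = 48/p - p/91 (N(p) = 48/p + p*(-1/91) = 48/p - p/91)
-24438/(-19981) + o/N(-4) = -24438/(-19981) - 43193/(48/(-4) - 1/91*(-4)) = -24438*(-1/19981) - 43193/(48*(-¼) + 4/91) = 24438/19981 - 43193/(-12 + 4/91) = 24438/19981 - 43193/(-1088/91) = 24438/19981 - 43193*(-91/1088) = 24438/19981 + 3930563/1088 = 78563167847/21739328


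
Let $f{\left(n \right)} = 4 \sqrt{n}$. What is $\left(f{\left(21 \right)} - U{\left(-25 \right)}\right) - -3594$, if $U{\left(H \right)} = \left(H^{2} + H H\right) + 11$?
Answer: $2333 + 4 \sqrt{21} \approx 2351.3$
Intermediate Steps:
$U{\left(H \right)} = 11 + 2 H^{2}$ ($U{\left(H \right)} = \left(H^{2} + H^{2}\right) + 11 = 2 H^{2} + 11 = 11 + 2 H^{2}$)
$\left(f{\left(21 \right)} - U{\left(-25 \right)}\right) - -3594 = \left(4 \sqrt{21} - \left(11 + 2 \left(-25\right)^{2}\right)\right) - -3594 = \left(4 \sqrt{21} - \left(11 + 2 \cdot 625\right)\right) + 3594 = \left(4 \sqrt{21} - \left(11 + 1250\right)\right) + 3594 = \left(4 \sqrt{21} - 1261\right) + 3594 = \left(-1261 + 4 \sqrt{21}\right) + 3594 = 2333 + 4 \sqrt{21}$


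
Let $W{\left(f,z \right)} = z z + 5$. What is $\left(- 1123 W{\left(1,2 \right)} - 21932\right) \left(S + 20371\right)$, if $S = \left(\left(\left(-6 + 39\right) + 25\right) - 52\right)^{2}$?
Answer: $-653819873$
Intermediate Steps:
$W{\left(f,z \right)} = 5 + z^{2}$ ($W{\left(f,z \right)} = z^{2} + 5 = 5 + z^{2}$)
$S = 36$ ($S = \left(\left(33 + 25\right) - 52\right)^{2} = \left(58 - 52\right)^{2} = 6^{2} = 36$)
$\left(- 1123 W{\left(1,2 \right)} - 21932\right) \left(S + 20371\right) = \left(- 1123 \left(5 + 2^{2}\right) - 21932\right) \left(36 + 20371\right) = \left(- 1123 \left(5 + 4\right) - 21932\right) 20407 = \left(\left(-1123\right) 9 - 21932\right) 20407 = \left(-10107 - 21932\right) 20407 = \left(-32039\right) 20407 = -653819873$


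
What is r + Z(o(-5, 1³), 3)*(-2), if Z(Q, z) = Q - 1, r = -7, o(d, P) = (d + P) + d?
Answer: 13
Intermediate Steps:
o(d, P) = P + 2*d (o(d, P) = (P + d) + d = P + 2*d)
Z(Q, z) = -1 + Q
r + Z(o(-5, 1³), 3)*(-2) = -7 + (-1 + (1³ + 2*(-5)))*(-2) = -7 + (-1 + (1 - 10))*(-2) = -7 + (-1 - 9)*(-2) = -7 - 10*(-2) = -7 + 20 = 13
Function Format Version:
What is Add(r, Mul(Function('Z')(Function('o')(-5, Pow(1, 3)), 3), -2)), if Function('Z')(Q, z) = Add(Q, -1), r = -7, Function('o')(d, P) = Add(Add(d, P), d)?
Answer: 13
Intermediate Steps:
Function('o')(d, P) = Add(P, Mul(2, d)) (Function('o')(d, P) = Add(Add(P, d), d) = Add(P, Mul(2, d)))
Function('Z')(Q, z) = Add(-1, Q)
Add(r, Mul(Function('Z')(Function('o')(-5, Pow(1, 3)), 3), -2)) = Add(-7, Mul(Add(-1, Add(Pow(1, 3), Mul(2, -5))), -2)) = Add(-7, Mul(Add(-1, Add(1, -10)), -2)) = Add(-7, Mul(Add(-1, -9), -2)) = Add(-7, Mul(-10, -2)) = Add(-7, 20) = 13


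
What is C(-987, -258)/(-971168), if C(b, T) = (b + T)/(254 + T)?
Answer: -1245/3884672 ≈ -0.00032049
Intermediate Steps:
C(b, T) = (T + b)/(254 + T)
C(-987, -258)/(-971168) = ((-258 - 987)/(254 - 258))/(-971168) = (-1245/(-4))*(-1/971168) = -¼*(-1245)*(-1/971168) = (1245/4)*(-1/971168) = -1245/3884672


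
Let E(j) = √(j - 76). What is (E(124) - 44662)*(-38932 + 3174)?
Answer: 1597023796 - 143032*√3 ≈ 1.5968e+9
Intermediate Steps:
E(j) = √(-76 + j)
(E(124) - 44662)*(-38932 + 3174) = (√(-76 + 124) - 44662)*(-38932 + 3174) = (√48 - 44662)*(-35758) = (4*√3 - 44662)*(-35758) = (-44662 + 4*√3)*(-35758) = 1597023796 - 143032*√3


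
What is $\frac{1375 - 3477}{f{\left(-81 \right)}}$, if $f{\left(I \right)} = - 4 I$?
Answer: $- \frac{1051}{162} \approx -6.4877$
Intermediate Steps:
$\frac{1375 - 3477}{f{\left(-81 \right)}} = \frac{1375 - 3477}{\left(-4\right) \left(-81\right)} = - \frac{2102}{324} = \left(-2102\right) \frac{1}{324} = - \frac{1051}{162}$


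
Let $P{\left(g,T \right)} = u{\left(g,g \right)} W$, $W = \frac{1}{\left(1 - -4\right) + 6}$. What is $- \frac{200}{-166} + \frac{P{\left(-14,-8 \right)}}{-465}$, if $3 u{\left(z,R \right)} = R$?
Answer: $\frac{1535662}{1273635} \approx 1.2057$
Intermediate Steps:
$u{\left(z,R \right)} = \frac{R}{3}$
$W = \frac{1}{11}$ ($W = \frac{1}{\left(1 + 4\right) + 6} = \frac{1}{5 + 6} = \frac{1}{11} \approx 0.090909$)
$P{\left(g,T \right)} = \frac{g}{33}$ ($P{\left(g,T \right)} = \frac{g}{3} \cdot \frac{1}{11} = \frac{g}{33}$)
$- \frac{200}{-166} + \frac{P{\left(-14,-8 \right)}}{-465} = - \frac{200}{-166} + \frac{\frac{1}{33} \left(-14\right)}{-465} = \left(-200\right) \left(- \frac{1}{166}\right) - - \frac{14}{15345} = \frac{100}{83} + \frac{14}{15345} = \frac{1535662}{1273635}$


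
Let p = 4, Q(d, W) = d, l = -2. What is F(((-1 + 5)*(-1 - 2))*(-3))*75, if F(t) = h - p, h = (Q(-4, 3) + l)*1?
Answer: -750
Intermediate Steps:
h = -6 (h = (-4 - 2)*1 = -6*1 = -6)
F(t) = -10 (F(t) = -6 - 1*4 = -6 - 4 = -10)
F(((-1 + 5)*(-1 - 2))*(-3))*75 = -10*75 = -750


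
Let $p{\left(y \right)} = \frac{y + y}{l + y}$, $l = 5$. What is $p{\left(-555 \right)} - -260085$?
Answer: $\frac{14304786}{55} \approx 2.6009 \cdot 10^{5}$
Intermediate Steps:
$p{\left(y \right)} = \frac{2 y}{5 + y}$ ($p{\left(y \right)} = \frac{y + y}{5 + y} = \frac{2 y}{5 + y}$)
$p{\left(-555 \right)} - -260085 = 2 \left(-555\right) \frac{1}{5 - 555} - -260085 = 2 \left(-555\right) \frac{1}{-550} + 260085 = 2 \left(-555\right) \left(- \frac{1}{550}\right) + 260085 = \frac{111}{55} + 260085 = \frac{14304786}{55}$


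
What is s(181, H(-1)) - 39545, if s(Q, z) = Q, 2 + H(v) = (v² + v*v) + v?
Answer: -39364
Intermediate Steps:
H(v) = -2 + v + 2*v² (H(v) = -2 + ((v² + v*v) + v) = -2 + ((v² + v²) + v) = -2 + (2*v² + v) = -2 + (v + 2*v²) = -2 + v + 2*v²)
s(181, H(-1)) - 39545 = 181 - 39545 = -39364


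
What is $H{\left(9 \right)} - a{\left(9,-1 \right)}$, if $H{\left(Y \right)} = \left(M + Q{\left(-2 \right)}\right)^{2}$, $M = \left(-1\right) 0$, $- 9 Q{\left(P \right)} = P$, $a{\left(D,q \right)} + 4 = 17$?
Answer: $- \frac{1049}{81} \approx -12.951$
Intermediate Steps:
$a{\left(D,q \right)} = 13$ ($a{\left(D,q \right)} = -4 + 17 = 13$)
$Q{\left(P \right)} = - \frac{P}{9}$
$M = 0$
$H{\left(Y \right)} = \frac{4}{81}$ ($H{\left(Y \right)} = \left(0 - - \frac{2}{9}\right)^{2} = \left(0 + \frac{2}{9}\right)^{2} = \left(\frac{2}{9}\right)^{2} = \frac{4}{81}$)
$H{\left(9 \right)} - a{\left(9,-1 \right)} = \frac{4}{81} - 13 = - \frac{1049}{81}$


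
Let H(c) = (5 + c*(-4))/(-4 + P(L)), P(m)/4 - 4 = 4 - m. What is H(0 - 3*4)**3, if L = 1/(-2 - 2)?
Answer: 148877/24389 ≈ 6.1043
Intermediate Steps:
L = -1/4 (L = 1/(-4) = -1/4 ≈ -0.25000)
P(m) = 32 - 4*m (P(m) = 16 + 4*(4 - m) = 16 + (16 - 4*m) = 32 - 4*m)
H(c) = 5/29 - 4*c/29 (H(c) = (5 + c*(-4))/(-4 + (32 - 4*(-1/4))) = (5 - 4*c)/(-4 + (32 + 1)) = (5 - 4*c)/(-4 + 33) = (5 - 4*c)/29 = (5 - 4*c)*(1/29) = 5/29 - 4*c/29)
H(0 - 3*4)**3 = (5/29 - 4*(0 - 3*4)/29)**3 = (5/29 - 4*(0 - 12)/29)**3 = (5/29 - 4/29*(-12))**3 = (5/29 + 48/29)**3 = (53/29)**3 = 148877/24389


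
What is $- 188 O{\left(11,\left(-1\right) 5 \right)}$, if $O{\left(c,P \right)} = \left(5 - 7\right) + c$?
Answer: $-1692$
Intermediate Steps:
$O{\left(c,P \right)} = -2 + c$
$- 188 O{\left(11,\left(-1\right) 5 \right)} = - 188 \left(-2 + 11\right) = \left(-188\right) 9 = -1692$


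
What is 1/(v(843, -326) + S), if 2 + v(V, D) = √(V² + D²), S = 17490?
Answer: 17488/305013219 - 5*√32677/305013219 ≈ 5.4372e-5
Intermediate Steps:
v(V, D) = -2 + √(D² + V²) (v(V, D) = -2 + √(V² + D²) = -2 + √(D² + V²))
1/(v(843, -326) + S) = 1/((-2 + √((-326)² + 843²)) + 17490) = 1/((-2 + √(106276 + 710649)) + 17490) = 1/((-2 + √816925) + 17490) = 1/((-2 + 5*√32677) + 17490) = 1/(17488 + 5*√32677)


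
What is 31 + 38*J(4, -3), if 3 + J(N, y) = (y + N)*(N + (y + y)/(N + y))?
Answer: -159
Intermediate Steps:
J(N, y) = -3 + (N + y)*(N + 2*y/(N + y)) (J(N, y) = -3 + (y + N)*(N + (y + y)/(N + y)) = -3 + (N + y)*(N + (2*y)/(N + y)) = -3 + (N + y)*(N + 2*y/(N + y)))
31 + 38*J(4, -3) = 31 + 38*(-3 + 4**2 + 2*(-3) + 4*(-3)) = 31 + 38*(-3 + 16 - 6 - 12) = 31 + 38*(-5) = 31 - 190 = -159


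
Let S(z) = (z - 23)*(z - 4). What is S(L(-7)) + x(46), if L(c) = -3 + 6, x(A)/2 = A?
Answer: 112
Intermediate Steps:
x(A) = 2*A
L(c) = 3
S(z) = (-23 + z)*(-4 + z)
S(L(-7)) + x(46) = (92 + 3² - 27*3) + 2*46 = (92 + 9 - 81) + 92 = 20 + 92 = 112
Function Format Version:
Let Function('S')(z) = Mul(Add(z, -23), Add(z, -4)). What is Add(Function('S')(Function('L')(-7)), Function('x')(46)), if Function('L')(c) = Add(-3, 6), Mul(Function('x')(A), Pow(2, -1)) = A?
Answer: 112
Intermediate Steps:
Function('x')(A) = Mul(2, A)
Function('L')(c) = 3
Function('S')(z) = Mul(Add(-23, z), Add(-4, z))
Add(Function('S')(Function('L')(-7)), Function('x')(46)) = Add(Add(92, Pow(3, 2), Mul(-27, 3)), Mul(2, 46)) = Add(Add(92, 9, -81), 92) = Add(20, 92) = 112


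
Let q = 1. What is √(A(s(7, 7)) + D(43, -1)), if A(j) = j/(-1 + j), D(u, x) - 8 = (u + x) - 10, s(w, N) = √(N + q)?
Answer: √(-40 + 82*√2)/√(-1 + 2*√2) ≈ 6.4457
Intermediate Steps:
s(w, N) = √(1 + N) (s(w, N) = √(N + 1) = √(1 + N))
D(u, x) = -2 + u + x (D(u, x) = 8 + ((u + x) - 10) = 8 + (-10 + u + x) = -2 + u + x)
√(A(s(7, 7)) + D(43, -1)) = √(√(1 + 7)/(-1 + √(1 + 7)) + (-2 + 43 - 1)) = √(√8/(-1 + √8) + 40) = √((2*√2)/(-1 + 2*√2) + 40) = √(2*√2/(-1 + 2*√2) + 40) = √(40 + 2*√2/(-1 + 2*√2))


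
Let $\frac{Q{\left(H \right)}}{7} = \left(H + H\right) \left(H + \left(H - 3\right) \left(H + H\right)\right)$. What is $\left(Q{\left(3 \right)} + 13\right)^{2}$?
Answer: $19321$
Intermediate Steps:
$Q{\left(H \right)} = 14 H \left(H + 2 H \left(-3 + H\right)\right)$ ($Q{\left(H \right)} = 7 \left(H + H\right) \left(H + \left(H - 3\right) \left(H + H\right)\right) = 7 \cdot 2 H \left(H + \left(-3 + H\right) 2 H\right) = 7 \cdot 2 H \left(H + 2 H \left(-3 + H\right)\right) = 14 H \left(H + 2 H \left(-3 + H\right)\right)$)
$\left(Q{\left(3 \right)} + 13\right)^{2} = \left(3^{2} \left(-70 + 28 \cdot 3\right) + 13\right)^{2} = \left(9 \left(-70 + 84\right) + 13\right)^{2} = \left(9 \cdot 14 + 13\right)^{2} = \left(126 + 13\right)^{2} = 139^{2} = 19321$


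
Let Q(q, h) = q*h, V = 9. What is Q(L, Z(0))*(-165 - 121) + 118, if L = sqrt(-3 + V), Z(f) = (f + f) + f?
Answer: 118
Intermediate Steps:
Z(f) = 3*f (Z(f) = 2*f + f = 3*f)
L = sqrt(6) (L = sqrt(-3 + 9) = sqrt(6) ≈ 2.4495)
Q(q, h) = h*q
Q(L, Z(0))*(-165 - 121) + 118 = ((3*0)*sqrt(6))*(-165 - 121) + 118 = (0*sqrt(6))*(-286) + 118 = 0*(-286) + 118 = 0 + 118 = 118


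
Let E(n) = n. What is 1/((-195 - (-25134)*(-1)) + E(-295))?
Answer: -1/25624 ≈ -3.9026e-5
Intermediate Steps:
1/((-195 - (-25134)*(-1)) + E(-295)) = 1/((-195 - (-25134)*(-1)) - 295) = 1/((-195 - 426*59) - 295) = 1/((-195 - 25134) - 295) = 1/(-25329 - 295) = 1/(-25624) = -1/25624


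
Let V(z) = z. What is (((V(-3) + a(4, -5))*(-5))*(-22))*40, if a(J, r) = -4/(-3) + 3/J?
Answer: -12100/3 ≈ -4033.3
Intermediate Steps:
a(J, r) = 4/3 + 3/J (a(J, r) = -4*(-1/3) + 3/J = 4/3 + 3/J)
(((V(-3) + a(4, -5))*(-5))*(-22))*40 = (((-3 + (4/3 + 3/4))*(-5))*(-22))*40 = (((-3 + 25/12)*(-5))*(-22))*40 = (-11/12*(-5)*(-22))*40 = ((55/12)*(-22))*40 = -605/6*40 = -12100/3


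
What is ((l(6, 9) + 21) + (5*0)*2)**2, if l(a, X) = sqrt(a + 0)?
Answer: (21 + sqrt(6))**2 ≈ 549.88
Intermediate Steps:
l(a, X) = sqrt(a)
((l(6, 9) + 21) + (5*0)*2)**2 = ((sqrt(6) + 21) + (5*0)*2)**2 = ((21 + sqrt(6)) + 0*2)**2 = ((21 + sqrt(6)) + 0)**2 = (21 + sqrt(6))**2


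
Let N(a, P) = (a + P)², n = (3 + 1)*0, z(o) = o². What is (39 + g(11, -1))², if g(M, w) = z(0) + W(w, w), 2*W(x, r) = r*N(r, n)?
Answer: 5929/4 ≈ 1482.3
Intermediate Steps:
n = 0 (n = 4*0 = 0)
N(a, P) = (P + a)²
W(x, r) = r³/2 (W(x, r) = (r*(0 + r)²)/2 = (r*r²)/2 = r³/2)
g(M, w) = w³/2 (g(M, w) = 0² + w³/2 = 0 + w³/2 = w³/2)
(39 + g(11, -1))² = (39 + (½)*(-1)³)² = (39 + (½)*(-1))² = (39 - ½)² = (77/2)² = 5929/4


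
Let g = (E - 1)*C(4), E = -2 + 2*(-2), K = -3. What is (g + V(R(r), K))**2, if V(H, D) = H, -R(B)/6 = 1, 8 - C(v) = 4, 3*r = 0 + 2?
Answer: 1156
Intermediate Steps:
r = 2/3 (r = (0 + 2)/3 = (1/3)*2 = 2/3 ≈ 0.66667)
C(v) = 4 (C(v) = 8 - 1*4 = 8 - 4 = 4)
E = -6 (E = -2 - 4 = -6)
R(B) = -6 (R(B) = -6*1 = -6)
g = -28 (g = (-6 - 1)*4 = -7*4 = -28)
(g + V(R(r), K))**2 = (-28 - 6)**2 = (-34)**2 = 1156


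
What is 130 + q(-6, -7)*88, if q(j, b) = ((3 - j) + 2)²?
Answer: 10778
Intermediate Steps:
q(j, b) = (5 - j)²
130 + q(-6, -7)*88 = 130 + (-5 - 6)²*88 = 130 + (-11)²*88 = 130 + 121*88 = 130 + 10648 = 10778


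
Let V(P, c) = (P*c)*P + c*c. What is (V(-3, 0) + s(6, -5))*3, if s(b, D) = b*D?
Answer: -90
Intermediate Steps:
s(b, D) = D*b
V(P, c) = c² + c*P² (V(P, c) = c*P² + c² = c² + c*P²)
(V(-3, 0) + s(6, -5))*3 = (0*(0 + (-3)²) - 5*6)*3 = (0*(0 + 9) - 30)*3 = (0*9 - 30)*3 = (0 - 30)*3 = -30*3 = -90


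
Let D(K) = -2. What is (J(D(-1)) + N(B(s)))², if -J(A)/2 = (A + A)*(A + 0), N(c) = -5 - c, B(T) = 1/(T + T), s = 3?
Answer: 16129/36 ≈ 448.03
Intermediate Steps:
B(T) = 1/(2*T)
J(A) = -4*A² (J(A) = -2*(A + A)*(A + 0) = -2*2*A*A = -4*A²)
(J(D(-1)) + N(B(s)))² = (-4*(-2)² + (-5 - 1/(2*3)))² = (-4*4 + (-5 - 1/(2*3)))² = (-16 + (-5 - 1*⅙))² = (-16 + (-5 - ⅙))² = (-16 - 31/6)² = (-127/6)² = 16129/36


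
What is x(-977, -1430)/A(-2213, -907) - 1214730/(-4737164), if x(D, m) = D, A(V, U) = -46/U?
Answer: -524716236527/27238693 ≈ -19264.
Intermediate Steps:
x(-977, -1430)/A(-2213, -907) - 1214730/(-4737164) = -977/((-46/(-907))) - 1214730/(-4737164) = -977/((-46*(-1/907))) - 1214730*(-1/4737164) = -977/46/907 + 607365/2368582 = -977*907/46 + 607365/2368582 = -886139/46 + 607365/2368582 = -524716236527/27238693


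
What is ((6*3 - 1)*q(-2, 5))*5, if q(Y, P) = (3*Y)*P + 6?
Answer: -2040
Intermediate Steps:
q(Y, P) = 6 + 3*P*Y (q(Y, P) = 3*P*Y + 6 = 6 + 3*P*Y)
((6*3 - 1)*q(-2, 5))*5 = ((6*3 - 1)*(6 + 3*5*(-2)))*5 = ((18 - 1)*(6 - 30))*5 = (17*(-24))*5 = -408*5 = -2040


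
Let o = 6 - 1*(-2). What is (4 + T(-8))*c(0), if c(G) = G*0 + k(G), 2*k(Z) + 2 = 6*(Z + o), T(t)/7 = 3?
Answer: 575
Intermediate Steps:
o = 8 (o = 6 + 2 = 8)
T(t) = 21 (T(t) = 7*3 = 21)
k(Z) = 23 + 3*Z (k(Z) = -1 + (6*(Z + 8))/2 = -1 + (6*(8 + Z))/2 = -1 + (48 + 6*Z)/2 = -1 + (24 + 3*Z) = 23 + 3*Z)
c(G) = 23 + 3*G (c(G) = G*0 + (23 + 3*G) = 0 + (23 + 3*G) = 23 + 3*G)
(4 + T(-8))*c(0) = (4 + 21)*(23 + 3*0) = 25*(23 + 0) = 25*23 = 575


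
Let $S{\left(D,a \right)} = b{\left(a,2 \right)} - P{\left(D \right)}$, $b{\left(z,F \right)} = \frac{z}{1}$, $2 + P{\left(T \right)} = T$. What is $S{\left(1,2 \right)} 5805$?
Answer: $17415$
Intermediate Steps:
$P{\left(T \right)} = -2 + T$
$b{\left(z,F \right)} = z$ ($b{\left(z,F \right)} = z 1 = z$)
$S{\left(D,a \right)} = 2 + a - D$ ($S{\left(D,a \right)} = a - \left(-2 + D\right) = 2 + a - D$)
$S{\left(1,2 \right)} 5805 = \left(2 + 2 - 1\right) 5805 = 3 \cdot 5805 = 17415$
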